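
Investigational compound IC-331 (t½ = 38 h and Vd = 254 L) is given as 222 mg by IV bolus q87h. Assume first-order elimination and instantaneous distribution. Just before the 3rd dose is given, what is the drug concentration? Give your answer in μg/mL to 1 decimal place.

f = (1/2)^(τ/t½) = (1/2)^(87/38) ≈ 0.2046.
C₀ = D/Vd = 222/254 ≈ 0.874 μg/mL.
Before the 3rd dose, 2 doses have been given. Superposition: Cmin = C₀·(f + f²).
≈ 0.874 × (0.2046 + 0.0419) ≈ 0.874 × 0.2465 ≈ 0.215 μg/mL.

0.2 μg/mL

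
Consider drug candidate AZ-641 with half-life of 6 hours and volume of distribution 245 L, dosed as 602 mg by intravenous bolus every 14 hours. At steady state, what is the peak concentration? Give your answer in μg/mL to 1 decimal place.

3.1 μg/mL

τ/t½ = 14/6 ≈ 2.3333, so fraction remaining f = (1/2)^(14/6) ≈ 0.1984.
Accumulation ratio R = 1/(1 − f) ≈ 1/0.8016 ≈ 1.2475.
Single-dose peak C₀ = D/Vd = 602/245 ≈ 2.457 μg/mL.
Steady-state peak Cmax,ss = C₀·R ≈ 2.457 × 1.2475 ≈ 3.065 μg/mL.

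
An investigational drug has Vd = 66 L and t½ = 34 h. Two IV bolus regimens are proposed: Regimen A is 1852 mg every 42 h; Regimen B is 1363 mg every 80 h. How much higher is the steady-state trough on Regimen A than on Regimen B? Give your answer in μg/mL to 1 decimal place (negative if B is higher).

Regimen A: f = (1/2)^(42/34) ≈ 0.4248; Cmin,ss = (1852/66)·f/(1−f) ≈ 20.723 μg/mL.
Regimen B: f = (1/2)^(80/34) ≈ 0.1957; Cmin,ss = (1363/66)·f/(1−f) ≈ 5.025 μg/mL.
Difference ≈ 20.723 − 5.025 ≈ 15.698 μg/mL.

15.7 μg/mL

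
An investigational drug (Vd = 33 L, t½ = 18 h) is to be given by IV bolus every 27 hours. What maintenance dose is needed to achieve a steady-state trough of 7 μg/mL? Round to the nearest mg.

422 mg

τ/t½ = 27/18 ≈ 1.5, so f = (1/2)^(27/18) ≈ 0.353553.
Cmin,ss = (D/Vd)·f/(1−f), so D = Cmin,ss·Vd·(1−f)/f.
D = 7 × 33 × (1−f)/f ≈ 7 × 33 × 1.82843 ≈ 422.37 mg.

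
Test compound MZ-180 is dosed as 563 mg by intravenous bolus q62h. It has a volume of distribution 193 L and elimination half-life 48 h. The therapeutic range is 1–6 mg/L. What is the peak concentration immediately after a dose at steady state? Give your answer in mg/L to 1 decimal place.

Over one 62-h interval, 62/48 ≈ 1.2917 half-lives elapse, leaving f ≈ 0.4085 of each dose.
Accumulation ratio R = 1/(1 − f) ≈ 1/0.5915 ≈ 1.6906.
Each bolus raises the concentration by D/Vd = 563/193 ≈ 2.917 mg/L.
Steady-state peak Cmax,ss = C₀·R ≈ 2.917 × 1.6906 ≈ 4.931 mg/L.
Peak 4.9 mg/L vs MTC 6 mg/L: below toxic threshold.

4.9 mg/L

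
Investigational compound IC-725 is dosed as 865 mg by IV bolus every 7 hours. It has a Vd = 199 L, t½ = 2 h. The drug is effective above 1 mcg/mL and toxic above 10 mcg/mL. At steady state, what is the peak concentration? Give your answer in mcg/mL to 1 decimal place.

Over one 7-h interval, 7/2 ≈ 3.5 half-lives elapse, leaving f ≈ 0.0884 of each dose.
Accumulation ratio R = 1/(1 − f) ≈ 1/0.9116 ≈ 1.0970.
Single-dose peak C₀ = D/Vd = 865/199 ≈ 4.347 mcg/mL.
Cmax,ss = C₀/(1 − f) ≈ 4.347/0.9116 ≈ 4.769 mcg/mL.
Peak 4.8 mcg/mL vs MTC 10 mcg/mL: below toxic threshold.

4.8 mcg/mL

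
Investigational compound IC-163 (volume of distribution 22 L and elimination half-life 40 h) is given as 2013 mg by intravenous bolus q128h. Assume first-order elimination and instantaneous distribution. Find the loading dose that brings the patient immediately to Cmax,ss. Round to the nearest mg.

f = (1/2)^(128/40) ≈ 0.108819; accumulation ratio R = 1/(1−f) ≈ 1.12211.
Loading dose to hit Cmax,ss on first dose: D_load = D_maint·R ≈ 2013 × 1.12211 ≈ 2258.81 mg.

2259 mg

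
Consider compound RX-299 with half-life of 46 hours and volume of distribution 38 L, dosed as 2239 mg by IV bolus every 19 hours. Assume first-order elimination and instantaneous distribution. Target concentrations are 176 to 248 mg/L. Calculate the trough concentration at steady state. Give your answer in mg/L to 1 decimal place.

k = ln2/t½ = ln2/46 ≈ 0.015068 h⁻¹; fraction remaining f = e^(−kτ) = e^(−0.015068×19) ≈ 0.7510.
At steady state, accumulation factor R = 1/(1 − e^(−kτ)) ≈ 4.0161.
Each bolus raises the concentration by D/Vd = 2239/38 ≈ 58.921 mg/L.
Cmax,ss = C₀/(1 − f) ≈ 58.921/0.2490 ≈ 236.631 mg/L.
One interval later, Cmin,ss = Cmax,ss·e^(−kτ) ≈ 236.631 × 0.7510 ≈ 177.710 mg/L.
Trough 177.7 mg/L vs MEC 176 mg/L: adequate.

177.7 mg/L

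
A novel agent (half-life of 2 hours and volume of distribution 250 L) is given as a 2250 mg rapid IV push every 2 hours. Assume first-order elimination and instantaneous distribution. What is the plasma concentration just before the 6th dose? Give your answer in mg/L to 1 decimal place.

f = (1/2)^(τ/t½) = (1/2)^(2/2) ≈ 0.5000.
C₀ = D/Vd = 2250/250 ≈ 9.000 mg/L.
Before the 6th dose, 5 doses have been given. Superposition: Cmin = C₀·(f + f² + … + f^5).
≈ 9.000 × (0.5000 + 0.2500 + 0.1250 + 0.0625 + 0.0313) ≈ 9.000 × 0.9688 ≈ 8.719 mg/L.

8.7 mg/L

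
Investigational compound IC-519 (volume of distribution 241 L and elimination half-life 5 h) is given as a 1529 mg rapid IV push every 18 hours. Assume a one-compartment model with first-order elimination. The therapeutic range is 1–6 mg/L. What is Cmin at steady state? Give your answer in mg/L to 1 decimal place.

τ/t½ = 18/5 ≈ 3.6, so fraction remaining f = (1/2)^(18/5) ≈ 0.0825.
Single-dose peak C₀ = D/Vd = 1529/241 ≈ 6.344 mg/L.
Steady-state trough Cmin,ss = C₀·f/(1−f) ≈ 6.344 × 0.0825/0.9175 ≈ 0.570 mg/L.
Trough 0.6 mg/L vs MEC 1 mg/L: subtherapeutic.

0.6 mg/L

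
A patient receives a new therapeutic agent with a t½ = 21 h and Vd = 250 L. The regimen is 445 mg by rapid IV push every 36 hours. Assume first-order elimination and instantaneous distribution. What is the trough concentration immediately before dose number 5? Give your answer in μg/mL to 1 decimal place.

f = (1/2)^(τ/t½) = (1/2)^(36/21) ≈ 0.3048.
C₀ = D/Vd = 445/250 ≈ 1.780 μg/mL.
Before the 5th dose, 4 doses have been given. Superposition: Cmin = C₀·(f + f² + … + f^4).
≈ 1.780 × (0.3048 + 0.0929 + 0.0283 + 0.0086) ≈ 1.780 × 0.4346 ≈ 0.774 μg/mL.

0.8 μg/mL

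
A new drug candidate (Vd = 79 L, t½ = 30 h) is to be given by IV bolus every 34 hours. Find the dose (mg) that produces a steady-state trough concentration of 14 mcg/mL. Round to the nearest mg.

1320 mg

τ/t½ = 34/30 ≈ 1.1333, so f = (1/2)^(34/30) ≈ 0.455861.
Cmin,ss = (D/Vd)·f/(1−f), so D = Cmin,ss·Vd·(1−f)/f.
D = 14 × 79 × (1−f)/f ≈ 14 × 79 × 1.19365 ≈ 1320.18 mg.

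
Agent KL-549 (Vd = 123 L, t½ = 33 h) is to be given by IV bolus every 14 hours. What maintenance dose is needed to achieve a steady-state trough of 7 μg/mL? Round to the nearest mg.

τ/t½ = 14/33 ≈ 0.42424, so f = (1/2)^(14/33) ≈ 0.745230.
Cmin,ss = (D/Vd)·f/(1−f), so D = Cmin,ss·Vd·(1−f)/f.
D = 7 × 123 × (1−f)/f ≈ 7 × 123 × 0.34187 ≈ 294.35 mg.

294 mg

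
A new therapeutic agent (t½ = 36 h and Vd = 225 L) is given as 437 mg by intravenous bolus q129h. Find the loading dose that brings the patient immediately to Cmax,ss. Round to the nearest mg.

477 mg

f = (1/2)^(129/36) ≈ 0.083427; accumulation ratio R = 1/(1−f) ≈ 1.09102.
Loading dose to hit Cmax,ss on first dose: D_load = D_maint·R ≈ 437 × 1.09102 ≈ 476.78 mg.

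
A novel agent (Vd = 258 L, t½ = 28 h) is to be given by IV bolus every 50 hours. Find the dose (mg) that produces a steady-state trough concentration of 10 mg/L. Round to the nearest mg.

6316 mg

τ/t½ = 50/28 ≈ 1.7857, so f = (1/2)^(50/28) ≈ 0.290032.
Cmin,ss = (D/Vd)·f/(1−f), so D = Cmin,ss·Vd·(1−f)/f.
D = 10 × 258 × (1−f)/f ≈ 10 × 258 × 2.44790 ≈ 6315.58 mg.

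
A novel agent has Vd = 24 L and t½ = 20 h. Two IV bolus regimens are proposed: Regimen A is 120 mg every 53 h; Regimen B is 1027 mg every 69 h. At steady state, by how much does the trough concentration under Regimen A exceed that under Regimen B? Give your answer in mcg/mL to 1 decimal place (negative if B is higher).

Regimen A: f = (1/2)^(53/20) ≈ 0.1593; Cmin,ss = (120/24)·f/(1−f) ≈ 0.947 mcg/mL.
Regimen B: f = (1/2)^(69/20) ≈ 0.0915; Cmin,ss = (1027/24)·f/(1−f) ≈ 4.310 mcg/mL.
Difference ≈ 0.947 − 4.310 ≈ -3.363 mcg/mL.

-3.4 mcg/mL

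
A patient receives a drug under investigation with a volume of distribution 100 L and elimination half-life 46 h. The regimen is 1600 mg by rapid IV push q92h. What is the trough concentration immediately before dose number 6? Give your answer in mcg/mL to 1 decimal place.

f = (1/2)^(τ/t½) = (1/2)^(92/46) ≈ 0.2500.
C₀ = D/Vd = 1600/100 ≈ 16.000 mcg/mL.
Before the 6th dose, 5 doses have been given. Superposition: Cmin = C₀·(f + f² + … + f^5).
≈ 16.000 × (0.2500 + 0.0625 + 0.0156 + 0.0039 + 0.0010) ≈ 16.000 × 0.3330 ≈ 5.328 mcg/mL.

5.3 mcg/mL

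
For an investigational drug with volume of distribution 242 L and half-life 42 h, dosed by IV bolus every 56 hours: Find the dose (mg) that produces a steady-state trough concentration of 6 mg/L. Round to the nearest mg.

2207 mg

τ/t½ = 56/42 ≈ 1.3333, so f = (1/2)^(56/42) ≈ 0.396850.
Cmin,ss = (D/Vd)·f/(1−f), so D = Cmin,ss·Vd·(1−f)/f.
D = 6 × 242 × (1−f)/f ≈ 6 × 242 × 1.51984 ≈ 2206.81 mg.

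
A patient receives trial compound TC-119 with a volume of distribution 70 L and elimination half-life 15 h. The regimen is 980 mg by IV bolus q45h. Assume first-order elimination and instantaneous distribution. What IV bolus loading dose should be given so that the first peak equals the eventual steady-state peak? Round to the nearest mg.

1120 mg

f = (1/2)^(45/15) ≈ 0.125000; accumulation ratio R = 1/(1−f) ≈ 1.14286.
Loading dose to hit Cmax,ss on first dose: D_load = D_maint·R ≈ 980 × 1.14286 ≈ 1120.00 mg.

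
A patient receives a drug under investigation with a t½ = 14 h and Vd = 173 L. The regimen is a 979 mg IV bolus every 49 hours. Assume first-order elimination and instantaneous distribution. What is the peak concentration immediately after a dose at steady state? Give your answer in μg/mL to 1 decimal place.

k = ln2/t½ = ln2/14 ≈ 0.049511 h⁻¹; fraction remaining f = e^(−kτ) = e^(−0.049511×49) ≈ 0.0884.
At steady state, accumulation factor R = 1/(1 − e^(−kτ)) ≈ 1.0970.
Single-dose peak C₀ = D/Vd = 979/173 ≈ 5.659 μg/mL.
Steady-state peak Cmax,ss = C₀·R ≈ 5.659 × 1.0970 ≈ 6.208 μg/mL.

6.2 μg/mL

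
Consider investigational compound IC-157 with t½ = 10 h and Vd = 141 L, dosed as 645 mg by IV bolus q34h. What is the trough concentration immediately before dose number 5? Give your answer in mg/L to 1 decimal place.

f = (1/2)^(τ/t½) = (1/2)^(34/10) ≈ 0.0947.
C₀ = D/Vd = 645/141 ≈ 4.574 mg/L.
Before the 5th dose, 4 doses have been given. Superposition: Cmin = C₀·(f + f² + … + f^4).
≈ 4.574 × (0.0947 + 0.0090 + 0.0008 + 0.0001) ≈ 4.574 × 0.1046 ≈ 0.478 mg/L.

0.5 mg/L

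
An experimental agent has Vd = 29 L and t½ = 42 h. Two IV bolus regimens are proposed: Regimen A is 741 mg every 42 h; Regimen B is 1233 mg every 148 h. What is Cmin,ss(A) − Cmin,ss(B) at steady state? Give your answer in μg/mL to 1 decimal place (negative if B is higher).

21.5 μg/mL

Regimen A: f = (1/2)^(42/42) ≈ 0.5000; Cmin,ss = (741/29)·f/(1−f) ≈ 25.552 μg/mL.
Regimen B: f = (1/2)^(148/42) ≈ 0.0869; Cmin,ss = (1233/29)·f/(1−f) ≈ 4.046 μg/mL.
Difference ≈ 25.552 − 4.046 ≈ 21.506 μg/mL.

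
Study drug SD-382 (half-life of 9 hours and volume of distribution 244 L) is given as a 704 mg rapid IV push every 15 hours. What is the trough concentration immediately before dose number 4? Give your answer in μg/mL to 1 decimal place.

f = (1/2)^(τ/t½) = (1/2)^(15/9) ≈ 0.3150.
C₀ = D/Vd = 704/244 ≈ 2.885 μg/mL.
Before the 4th dose, 3 doses have been given. Superposition: Cmin = C₀·(f + f² + … + f^3).
≈ 2.885 × (0.3150 + 0.0992 + 0.0313) ≈ 2.885 × 0.4455 ≈ 1.285 μg/mL.

1.3 μg/mL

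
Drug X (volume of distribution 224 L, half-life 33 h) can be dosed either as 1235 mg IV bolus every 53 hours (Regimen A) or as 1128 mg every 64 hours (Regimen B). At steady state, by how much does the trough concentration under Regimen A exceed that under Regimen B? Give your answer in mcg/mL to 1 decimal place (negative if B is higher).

Regimen A: f = (1/2)^(53/33) ≈ 0.3285; Cmin,ss = (1235/224)·f/(1−f) ≈ 2.697 mcg/mL.
Regimen B: f = (1/2)^(64/33) ≈ 0.2607; Cmin,ss = (1128/224)·f/(1−f) ≈ 1.776 mcg/mL.
Difference ≈ 2.697 − 1.776 ≈ 0.921 mcg/mL.

0.9 mcg/mL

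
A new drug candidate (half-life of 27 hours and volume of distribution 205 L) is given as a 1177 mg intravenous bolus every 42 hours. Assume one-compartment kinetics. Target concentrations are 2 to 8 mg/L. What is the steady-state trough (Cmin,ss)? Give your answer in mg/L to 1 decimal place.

3.0 mg/L

k = ln2/t½ = ln2/27 ≈ 0.025672 h⁻¹; fraction remaining f = e^(−kτ) = e^(−0.025672×42) ≈ 0.3402.
At steady state, accumulation factor R = 1/(1 − e^(−kτ)) ≈ 1.5156.
Each bolus raises the concentration by D/Vd = 1177/205 ≈ 5.741 mg/L.
Cmax,ss = C₀/(1 − f) ≈ 5.741/0.6598 ≈ 8.701 mg/L.
Steady-state trough Cmin,ss = Cmax,ss·f ≈ 8.701 × 0.3402 ≈ 2.960 mg/L.
Trough 3.0 mg/L vs MEC 2 mg/L: adequate.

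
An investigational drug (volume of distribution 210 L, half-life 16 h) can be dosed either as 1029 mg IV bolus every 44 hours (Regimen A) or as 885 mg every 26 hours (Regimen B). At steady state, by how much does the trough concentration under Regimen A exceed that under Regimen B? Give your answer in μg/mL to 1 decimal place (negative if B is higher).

-1.2 μg/mL

Regimen A: f = (1/2)^(44/16) ≈ 0.1487; Cmin,ss = (1029/210)·f/(1−f) ≈ 0.856 μg/mL.
Regimen B: f = (1/2)^(26/16) ≈ 0.3242; Cmin,ss = (885/210)·f/(1−f) ≈ 2.022 μg/mL.
Difference ≈ 0.856 − 2.022 ≈ -1.166 μg/mL.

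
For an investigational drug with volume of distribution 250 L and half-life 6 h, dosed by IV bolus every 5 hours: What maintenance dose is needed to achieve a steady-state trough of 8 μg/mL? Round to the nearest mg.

τ/t½ = 5/6 ≈ 0.83333, so f = (1/2)^(5/6) ≈ 0.561231.
Cmin,ss = (D/Vd)·f/(1−f), so D = Cmin,ss·Vd·(1−f)/f.
D = 8 × 250 × (1−f)/f ≈ 8 × 250 × 0.78180 ≈ 1563.60 mg.

1564 mg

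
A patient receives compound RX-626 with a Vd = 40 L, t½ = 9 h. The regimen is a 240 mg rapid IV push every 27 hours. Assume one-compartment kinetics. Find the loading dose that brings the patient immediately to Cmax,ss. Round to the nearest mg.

274 mg

f = (1/2)^(27/9) ≈ 0.125000; accumulation ratio R = 1/(1−f) ≈ 1.14286.
Loading dose to hit Cmax,ss on first dose: D_load = D_maint·R ≈ 240 × 1.14286 ≈ 274.29 mg.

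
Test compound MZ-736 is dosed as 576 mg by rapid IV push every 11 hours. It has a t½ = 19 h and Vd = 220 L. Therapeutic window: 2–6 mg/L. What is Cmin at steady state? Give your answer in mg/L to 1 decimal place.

τ/t½ = 11/19 ≈ 0.57895, so fraction remaining f = (1/2)^(11/19) ≈ 0.6695.
Accumulation ratio R = 1/(1 − f) ≈ 1/0.3305 ≈ 3.0257.
Single-dose peak C₀ = D/Vd = 576/220 ≈ 2.618 mg/L.
Cmax,ss = C₀/(1 − f) ≈ 2.618/0.3305 ≈ 7.921 mg/L.
Steady-state trough Cmin,ss = Cmax,ss·f ≈ 7.921 × 0.6695 ≈ 5.303 mg/L.
Trough 5.3 mg/L vs MEC 2 mg/L: adequate.

5.3 mg/L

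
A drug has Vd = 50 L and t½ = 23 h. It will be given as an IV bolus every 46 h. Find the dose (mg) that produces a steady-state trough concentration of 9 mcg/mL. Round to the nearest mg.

1350 mg

τ/t½ = 46/23 ≈ 2, so f = (1/2)^(46/23) ≈ 0.250000.
Cmin,ss = (D/Vd)·f/(1−f), so D = Cmin,ss·Vd·(1−f)/f.
D = 9 × 50 × (1−f)/f ≈ 9 × 50 × 3.00000 ≈ 1350.00 mg.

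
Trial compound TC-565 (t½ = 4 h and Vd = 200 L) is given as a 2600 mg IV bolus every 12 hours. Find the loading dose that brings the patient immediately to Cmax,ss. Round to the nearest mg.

f = (1/2)^(12/4) ≈ 0.125000; accumulation ratio R = 1/(1−f) ≈ 1.14286.
Loading dose to hit Cmax,ss on first dose: D_load = D_maint·R ≈ 2600 × 1.14286 ≈ 2971.44 mg.

2971 mg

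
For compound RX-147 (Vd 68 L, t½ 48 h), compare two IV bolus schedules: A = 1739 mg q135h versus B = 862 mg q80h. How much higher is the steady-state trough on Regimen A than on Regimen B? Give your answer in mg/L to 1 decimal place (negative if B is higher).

-1.6 mg/L

Regimen A: f = (1/2)^(135/48) ≈ 0.1423; Cmin,ss = (1739/68)·f/(1−f) ≈ 4.243 mg/L.
Regimen B: f = (1/2)^(80/48) ≈ 0.3150; Cmin,ss = (862/68)·f/(1−f) ≈ 5.829 mg/L.
Difference ≈ 4.243 − 5.829 ≈ -1.586 mg/L.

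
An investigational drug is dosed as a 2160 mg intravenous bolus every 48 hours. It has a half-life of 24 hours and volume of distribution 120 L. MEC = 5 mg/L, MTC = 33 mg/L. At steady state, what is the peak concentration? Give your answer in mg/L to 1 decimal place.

24.0 mg/L

The dosing interval is 2 half-lives, so f = 2^(−2) = 0.25.
At steady state, R = 1/(1 − 0.25) = 4/3.
Single-dose peak C₀ = D/Vd = 2160/120 = 18 mg/L.
Steady-state peak Cmax,ss = C₀·R = 18 × 4/3 ≈ 24.000 mg/L.
Peak 24.0 mg/L vs MTC 33 mg/L: below toxic threshold.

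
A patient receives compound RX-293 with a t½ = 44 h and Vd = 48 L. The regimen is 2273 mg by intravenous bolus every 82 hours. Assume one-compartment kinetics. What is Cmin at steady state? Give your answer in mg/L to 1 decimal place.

17.9 mg/L

k = ln2/t½ = ln2/44 ≈ 0.015753 h⁻¹; fraction remaining f = e^(−kτ) = e^(−0.015753×82) ≈ 0.2748.
Single-dose peak C₀ = D/Vd = 2273/48 ≈ 47.354 mg/L.
Steady-state trough Cmin,ss = C₀·f/(1−f) ≈ 47.354 × 0.2748/0.7252 ≈ 17.944 mg/L.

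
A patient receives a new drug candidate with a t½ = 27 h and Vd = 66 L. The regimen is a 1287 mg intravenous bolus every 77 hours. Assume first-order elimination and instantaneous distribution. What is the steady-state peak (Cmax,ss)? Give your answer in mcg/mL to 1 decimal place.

22.6 mcg/mL

k = ln2/t½ = ln2/27 ≈ 0.025672 h⁻¹; fraction remaining f = e^(−kτ) = e^(−0.025672×77) ≈ 0.1385.
Accumulation ratio R = 1/(1 − f) ≈ 1/0.8615 ≈ 1.1608.
Each bolus raises the concentration by D/Vd = 1287/66 ≈ 19.500 mcg/mL.
Steady-state peak Cmax,ss = C₀·R ≈ 19.500 × 1.1608 ≈ 22.636 mcg/mL.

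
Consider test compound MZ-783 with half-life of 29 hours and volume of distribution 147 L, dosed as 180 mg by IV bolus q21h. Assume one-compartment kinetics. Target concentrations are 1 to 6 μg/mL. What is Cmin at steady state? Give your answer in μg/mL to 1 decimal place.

1.9 μg/mL

τ/t½ = 21/29 ≈ 0.72414, so fraction remaining f = (1/2)^(21/29) ≈ 0.6054.
Accumulation ratio R = 1/(1 − f) ≈ 1/0.3946 ≈ 2.5342.
Each bolus raises the concentration by D/Vd = 180/147 ≈ 1.224 μg/mL.
Steady-state peak Cmax,ss = C₀·R ≈ 1.224 × 2.5342 ≈ 3.102 μg/mL.
One interval later, Cmin,ss = Cmax,ss·e^(−kτ) ≈ 3.102 × 0.6054 ≈ 1.878 μg/mL.
Trough 1.9 μg/mL vs MEC 1 μg/mL: adequate.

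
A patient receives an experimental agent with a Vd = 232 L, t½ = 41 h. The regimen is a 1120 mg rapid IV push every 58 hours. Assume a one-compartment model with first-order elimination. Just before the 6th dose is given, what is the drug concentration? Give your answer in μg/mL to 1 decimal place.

2.9 μg/mL

f = (1/2)^(τ/t½) = (1/2)^(58/41) ≈ 0.3751.
C₀ = D/Vd = 1120/232 ≈ 4.828 μg/mL.
Before the 6th dose, 5 doses have been given. Superposition: Cmin = C₀·(f + f² + … + f^5).
≈ 4.828 × (0.3751 + 0.1407 + 0.0528 + 0.0198 + 0.0074) ≈ 4.828 × 0.5958 ≈ 2.877 μg/mL.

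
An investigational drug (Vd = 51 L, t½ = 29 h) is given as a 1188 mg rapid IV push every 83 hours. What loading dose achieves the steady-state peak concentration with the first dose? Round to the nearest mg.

1377 mg

f = (1/2)^(83/29) ≈ 0.137541; accumulation ratio R = 1/(1−f) ≈ 1.15948.
Loading dose to hit Cmax,ss on first dose: D_load = D_maint·R ≈ 1188 × 1.15948 ≈ 1377.46 mg.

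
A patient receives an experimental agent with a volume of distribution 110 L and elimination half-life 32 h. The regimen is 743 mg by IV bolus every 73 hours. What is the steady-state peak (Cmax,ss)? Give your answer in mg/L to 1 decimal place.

k = ln2/t½ = ln2/32 ≈ 0.021661 h⁻¹; fraction remaining f = e^(−kτ) = e^(−0.021661×73) ≈ 0.2057.
Accumulation ratio R = 1/(1 − f) ≈ 1/0.7943 ≈ 1.2590.
Each bolus raises the concentration by D/Vd = 743/110 ≈ 6.755 mg/L.
Steady-state peak Cmax,ss = C₀·R ≈ 6.755 × 1.2590 ≈ 8.505 mg/L.

8.5 mg/L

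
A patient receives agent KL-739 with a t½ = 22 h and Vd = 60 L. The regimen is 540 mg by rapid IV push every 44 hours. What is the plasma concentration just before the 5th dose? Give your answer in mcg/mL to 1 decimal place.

3.0 mcg/mL

f = (1/2)^(τ/t½) = (1/2)^(44/22) ≈ 0.2500.
C₀ = D/Vd = 540/60 ≈ 9.000 mcg/mL.
Before the 5th dose, 4 doses have been given. Superposition: Cmin = C₀·(f + f² + … + f^4).
≈ 9.000 × (0.2500 + 0.0625 + 0.0156 + 0.0039) ≈ 9.000 × 0.3320 ≈ 2.988 mcg/mL.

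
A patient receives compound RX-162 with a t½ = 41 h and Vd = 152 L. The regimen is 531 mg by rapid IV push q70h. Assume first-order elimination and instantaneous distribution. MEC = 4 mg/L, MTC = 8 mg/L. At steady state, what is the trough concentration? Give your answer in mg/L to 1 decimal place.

1.5 mg/L

τ/t½ = 70/41 ≈ 1.7073, so fraction remaining f = (1/2)^(70/41) ≈ 0.3062.
Single-dose peak C₀ = D/Vd = 531/152 ≈ 3.493 mg/L.
Steady-state trough Cmin,ss = C₀·f/(1−f) ≈ 3.493 × 0.3062/0.6938 ≈ 1.542 mg/L.
Trough 1.5 mg/L vs MEC 4 mg/L: subtherapeutic.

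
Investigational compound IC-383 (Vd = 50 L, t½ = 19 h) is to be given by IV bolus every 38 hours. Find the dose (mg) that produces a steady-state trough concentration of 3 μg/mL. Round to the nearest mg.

τ/t½ = 38/19 ≈ 2, so f = (1/2)^(38/19) ≈ 0.250000.
Cmin,ss = (D/Vd)·f/(1−f), so D = Cmin,ss·Vd·(1−f)/f.
D = 3 × 50 × (1−f)/f ≈ 3 × 50 × 3.00000 ≈ 450.00 mg.

450 mg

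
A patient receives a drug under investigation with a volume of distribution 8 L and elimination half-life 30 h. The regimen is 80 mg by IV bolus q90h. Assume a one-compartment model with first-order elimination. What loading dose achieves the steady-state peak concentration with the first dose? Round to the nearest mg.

91 mg

f = (1/2)^(90/30) ≈ 0.125000; accumulation ratio R = 1/(1−f) ≈ 1.14286.
Loading dose to hit Cmax,ss on first dose: D_load = D_maint·R ≈ 80 × 1.14286 ≈ 91.43 mg.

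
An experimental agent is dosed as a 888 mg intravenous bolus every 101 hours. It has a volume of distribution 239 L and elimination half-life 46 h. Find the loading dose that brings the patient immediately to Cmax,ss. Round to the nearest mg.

1136 mg

f = (1/2)^(101/46) ≈ 0.218295; accumulation ratio R = 1/(1−f) ≈ 1.27925.
Loading dose to hit Cmax,ss on first dose: D_load = D_maint·R ≈ 888 × 1.27925 ≈ 1135.97 mg.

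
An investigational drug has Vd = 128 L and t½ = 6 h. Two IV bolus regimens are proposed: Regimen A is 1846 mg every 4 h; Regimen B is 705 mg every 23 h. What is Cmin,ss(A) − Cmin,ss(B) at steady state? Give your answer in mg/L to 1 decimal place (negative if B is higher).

24.1 mg/L

Regimen A: f = (1/2)^(4/6) ≈ 0.6300; Cmin,ss = (1846/128)·f/(1−f) ≈ 24.556 mg/L.
Regimen B: f = (1/2)^(23/6) ≈ 0.0702; Cmin,ss = (705/128)·f/(1−f) ≈ 0.416 mg/L.
Difference ≈ 24.556 − 0.416 ≈ 24.140 mg/L.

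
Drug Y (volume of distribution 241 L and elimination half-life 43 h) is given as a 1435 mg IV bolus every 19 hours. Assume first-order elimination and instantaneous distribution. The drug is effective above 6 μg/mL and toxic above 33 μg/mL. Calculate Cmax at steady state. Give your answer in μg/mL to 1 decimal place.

k = ln2/t½ = ln2/43 ≈ 0.016120 h⁻¹; fraction remaining f = e^(−kτ) = e^(−0.016120×19) ≈ 0.7362.
At steady state, accumulation factor R = 1/(1 − e^(−kτ)) ≈ 3.7908.
Single-dose peak C₀ = D/Vd = 1435/241 ≈ 5.954 μg/mL.
Cmax,ss = C₀/(1 − f) ≈ 5.954/0.2638 ≈ 22.570 μg/mL.
Peak 22.6 μg/mL vs MTC 33 μg/mL: below toxic threshold.

22.6 μg/mL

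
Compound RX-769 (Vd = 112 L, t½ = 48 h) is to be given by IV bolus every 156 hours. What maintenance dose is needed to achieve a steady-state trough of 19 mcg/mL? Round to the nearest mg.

18117 mg

τ/t½ = 156/48 ≈ 3.25, so f = (1/2)^(156/48) ≈ 0.105112.
Cmin,ss = (D/Vd)·f/(1−f), so D = Cmin,ss·Vd·(1−f)/f.
D = 19 × 112 × (1−f)/f ≈ 19 × 112 × 8.51366 ≈ 18117.07 mg.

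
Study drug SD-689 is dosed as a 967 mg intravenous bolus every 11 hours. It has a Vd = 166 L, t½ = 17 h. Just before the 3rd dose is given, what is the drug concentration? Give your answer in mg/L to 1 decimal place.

6.1 mg/L

f = (1/2)^(τ/t½) = (1/2)^(11/17) ≈ 0.6386.
C₀ = D/Vd = 967/166 ≈ 5.825 mg/L.
Before the 3rd dose, 2 doses have been given. Superposition: Cmin = C₀·(f + f²).
≈ 5.825 × (0.6386 + 0.4078) ≈ 5.825 × 1.0464 ≈ 6.095 mg/L.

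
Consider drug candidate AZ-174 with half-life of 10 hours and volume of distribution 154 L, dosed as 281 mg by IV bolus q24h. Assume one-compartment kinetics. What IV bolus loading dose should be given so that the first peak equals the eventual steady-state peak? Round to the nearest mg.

f = (1/2)^(24/10) ≈ 0.189465; accumulation ratio R = 1/(1−f) ≈ 1.23375.
Loading dose to hit Cmax,ss on first dose: D_load = D_maint·R ≈ 281 × 1.23375 ≈ 346.68 mg.

347 mg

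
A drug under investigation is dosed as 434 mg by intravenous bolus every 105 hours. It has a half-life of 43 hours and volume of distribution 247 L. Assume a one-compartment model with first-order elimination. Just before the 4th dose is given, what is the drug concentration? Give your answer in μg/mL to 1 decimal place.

0.4 μg/mL

f = (1/2)^(τ/t½) = (1/2)^(105/43) ≈ 0.1840.
C₀ = D/Vd = 434/247 ≈ 1.757 μg/mL.
Before the 4th dose, 3 doses have been given. Superposition: Cmin = C₀·(f + f² + … + f^3).
≈ 1.757 × (0.1840 + 0.0339 + 0.0062) ≈ 1.757 × 0.2241 ≈ 0.394 μg/mL.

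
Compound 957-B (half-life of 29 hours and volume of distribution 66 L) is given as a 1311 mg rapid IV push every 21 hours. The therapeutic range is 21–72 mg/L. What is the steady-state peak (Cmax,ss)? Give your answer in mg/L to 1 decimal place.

50.3 mg/L

τ/t½ = 21/29 ≈ 0.72414, so fraction remaining f = (1/2)^(21/29) ≈ 0.6054.
Accumulation ratio R = 1/(1 − f) ≈ 1/0.3946 ≈ 2.5342.
Each bolus raises the concentration by D/Vd = 1311/66 ≈ 19.864 mg/L.
Steady-state peak Cmax,ss = C₀·R ≈ 19.864 × 2.5342 ≈ 50.339 mg/L.
Peak 50.3 mg/L vs MTC 72 mg/L: below toxic threshold.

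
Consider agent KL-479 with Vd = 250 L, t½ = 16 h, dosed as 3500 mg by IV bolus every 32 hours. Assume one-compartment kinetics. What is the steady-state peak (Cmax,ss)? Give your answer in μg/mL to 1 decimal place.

τ = 32 h = 2 half-lives, so f = (1/2)^2 = 0.25.
Accumulation ratio R = 1/(1 − f) = 1/0.75 = 4/3.
Single-dose peak C₀ = D/Vd = 3500/250 = 14 μg/mL.
Steady-state peak Cmax,ss = C₀·R = 14 × 4/3 ≈ 18.667 μg/mL.

18.7 μg/mL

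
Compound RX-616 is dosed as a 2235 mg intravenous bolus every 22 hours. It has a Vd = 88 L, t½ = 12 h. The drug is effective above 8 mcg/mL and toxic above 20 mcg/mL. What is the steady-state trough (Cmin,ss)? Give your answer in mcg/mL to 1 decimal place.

Over one 22-h interval, 22/12 ≈ 1.8333 half-lives elapse, leaving f ≈ 0.2806 of each dose.
At steady state, accumulation factor R = 1/(1 − e^(−kτ)) ≈ 1.3900.
Single-dose peak C₀ = D/Vd = 2235/88 ≈ 25.398 mcg/mL.
Cmax,ss = C₀/(1 − f) ≈ 25.398/0.7194 ≈ 35.304 mcg/mL.
One interval later, Cmin,ss = Cmax,ss·e^(−kτ) ≈ 35.304 × 0.2806 ≈ 9.906 mcg/mL.
Trough 9.9 mcg/mL vs MEC 8 mcg/mL: adequate.

9.9 mcg/mL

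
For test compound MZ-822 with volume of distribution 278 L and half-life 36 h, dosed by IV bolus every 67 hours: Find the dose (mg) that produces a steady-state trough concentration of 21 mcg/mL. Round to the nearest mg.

15371 mg

τ/t½ = 67/36 ≈ 1.8611, so f = (1/2)^(67/36) ≈ 0.275264.
Cmin,ss = (D/Vd)·f/(1−f), so D = Cmin,ss·Vd·(1−f)/f.
D = 21 × 278 × (1−f)/f ≈ 21 × 278 × 2.63288 ≈ 15370.75 mg.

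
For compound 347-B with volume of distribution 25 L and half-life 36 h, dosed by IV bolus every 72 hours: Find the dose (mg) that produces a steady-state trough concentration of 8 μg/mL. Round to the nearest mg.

600 mg

τ/t½ = 72/36 ≈ 2, so f = (1/2)^(72/36) ≈ 0.250000.
Cmin,ss = (D/Vd)·f/(1−f), so D = Cmin,ss·Vd·(1−f)/f.
D = 8 × 25 × (1−f)/f ≈ 8 × 25 × 3.00000 ≈ 600.00 mg.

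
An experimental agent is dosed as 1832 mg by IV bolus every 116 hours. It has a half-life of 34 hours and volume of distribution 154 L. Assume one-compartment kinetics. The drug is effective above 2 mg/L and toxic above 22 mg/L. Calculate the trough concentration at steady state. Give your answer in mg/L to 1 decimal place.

k = ln2/t½ = ln2/34 ≈ 0.020387 h⁻¹; fraction remaining f = e^(−kτ) = e^(−0.020387×116) ≈ 0.0940.
Each bolus raises the concentration by D/Vd = 1832/154 ≈ 11.896 mg/L.
Steady-state trough Cmin,ss = C₀·f/(1−f) ≈ 11.896 × 0.0940/0.9060 ≈ 1.234 mg/L.
Trough 1.2 mg/L vs MEC 2 mg/L: subtherapeutic.

1.2 mg/L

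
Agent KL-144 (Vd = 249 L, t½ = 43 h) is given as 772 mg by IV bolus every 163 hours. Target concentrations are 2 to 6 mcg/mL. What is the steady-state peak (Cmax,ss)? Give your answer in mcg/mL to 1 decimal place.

Over one 163-h interval, 163/43 ≈ 3.7907 half-lives elapse, leaving f ≈ 0.0723 of each dose.
Accumulation ratio R = 1/(1 − f) ≈ 1/0.9277 ≈ 1.0779.
Each bolus raises the concentration by D/Vd = 772/249 ≈ 3.100 mcg/mL.
Cmax,ss = C₀/(1 − f) ≈ 3.100/0.9277 ≈ 3.342 mcg/mL.
Peak 3.3 mcg/mL vs MTC 6 mcg/mL: below toxic threshold.

3.3 mcg/mL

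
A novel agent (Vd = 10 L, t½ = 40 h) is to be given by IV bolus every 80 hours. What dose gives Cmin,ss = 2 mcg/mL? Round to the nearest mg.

τ/t½ = 80/40 ≈ 2, so f = (1/2)^(80/40) ≈ 0.250000.
Cmin,ss = (D/Vd)·f/(1−f), so D = Cmin,ss·Vd·(1−f)/f.
D = 2 × 10 × (1−f)/f ≈ 2 × 10 × 3.00000 ≈ 60.00 mg.

60 mg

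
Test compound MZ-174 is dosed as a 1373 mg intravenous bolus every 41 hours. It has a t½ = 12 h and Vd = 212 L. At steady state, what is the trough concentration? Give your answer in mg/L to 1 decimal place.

τ/t½ = 41/12 ≈ 3.4167, so fraction remaining f = (1/2)^(41/12) ≈ 0.0936.
Single-dose peak C₀ = D/Vd = 1373/212 ≈ 6.476 mg/L.
Steady-state trough Cmin,ss = C₀·f/(1−f) ≈ 6.476 × 0.0936/0.9064 ≈ 0.669 mg/L.

0.7 mg/L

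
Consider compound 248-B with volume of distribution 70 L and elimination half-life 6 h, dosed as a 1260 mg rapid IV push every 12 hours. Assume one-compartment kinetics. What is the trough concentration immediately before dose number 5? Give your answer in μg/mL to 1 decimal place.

f = (1/2)^(τ/t½) = (1/2)^(12/6) ≈ 0.2500.
C₀ = D/Vd = 1260/70 ≈ 18.000 μg/mL.
Before the 5th dose, 4 doses have been given. Superposition: Cmin = C₀·(f + f² + … + f^4).
≈ 18.000 × (0.2500 + 0.0625 + 0.0156 + 0.0039) ≈ 18.000 × 0.3320 ≈ 5.976 μg/mL.

6.0 μg/mL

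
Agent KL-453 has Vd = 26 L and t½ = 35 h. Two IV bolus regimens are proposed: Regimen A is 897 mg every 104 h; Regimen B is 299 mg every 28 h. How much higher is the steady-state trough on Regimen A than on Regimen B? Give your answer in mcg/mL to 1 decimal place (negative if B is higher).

Regimen A: f = (1/2)^(104/35) ≈ 0.1275; Cmin,ss = (897/26)·f/(1−f) ≈ 5.042 mcg/mL.
Regimen B: f = (1/2)^(28/35) ≈ 0.5743; Cmin,ss = (299/26)·f/(1−f) ≈ 15.514 mcg/mL.
Difference ≈ 5.042 − 15.514 ≈ -10.472 mcg/mL.

-10.5 mcg/mL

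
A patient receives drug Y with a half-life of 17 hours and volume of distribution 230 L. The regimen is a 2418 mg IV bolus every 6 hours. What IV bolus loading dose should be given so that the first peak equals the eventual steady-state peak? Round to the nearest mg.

11142 mg

f = (1/2)^(6/17) ≈ 0.782986; accumulation ratio R = 1/(1−f) ≈ 4.60800.
Loading dose to hit Cmax,ss on first dose: D_load = D_maint·R ≈ 2418 × 4.60800 ≈ 11142.14 mg.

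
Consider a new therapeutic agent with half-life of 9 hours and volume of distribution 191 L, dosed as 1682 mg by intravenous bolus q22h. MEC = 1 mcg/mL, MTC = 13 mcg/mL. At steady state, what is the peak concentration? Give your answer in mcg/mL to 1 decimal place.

10.8 mcg/mL

Over one 22-h interval, 22/9 ≈ 2.4444 half-lives elapse, leaving f ≈ 0.1837 of each dose.
Accumulation ratio R = 1/(1 − f) ≈ 1/0.8163 ≈ 1.2250.
Single-dose peak C₀ = D/Vd = 1682/191 ≈ 8.806 mcg/mL.
Steady-state peak Cmax,ss = C₀·R ≈ 8.806 × 1.2250 ≈ 10.787 mcg/mL.
Peak 10.8 mcg/mL vs MTC 13 mcg/mL: below toxic threshold.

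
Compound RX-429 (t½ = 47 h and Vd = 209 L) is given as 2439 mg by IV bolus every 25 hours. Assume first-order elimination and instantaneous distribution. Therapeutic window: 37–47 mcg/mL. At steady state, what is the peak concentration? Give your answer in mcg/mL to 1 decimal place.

37.8 mcg/mL

Over one 25-h interval, 25/47 ≈ 0.53191 half-lives elapse, leaving f ≈ 0.6916 of each dose.
Accumulation ratio R = 1/(1 − f) ≈ 1/0.3084 ≈ 3.2425.
Each bolus raises the concentration by D/Vd = 2439/209 ≈ 11.670 mcg/mL.
Cmax,ss = C₀/(1 − f) ≈ 11.670/0.3084 ≈ 37.840 mcg/mL.
Peak 37.8 mcg/mL vs MTC 47 mcg/mL: below toxic threshold.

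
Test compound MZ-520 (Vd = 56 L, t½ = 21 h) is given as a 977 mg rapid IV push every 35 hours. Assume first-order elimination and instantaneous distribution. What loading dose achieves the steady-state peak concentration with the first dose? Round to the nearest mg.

f = (1/2)^(35/21) ≈ 0.314980; accumulation ratio R = 1/(1−f) ≈ 1.45981.
Loading dose to hit Cmax,ss on first dose: D_load = D_maint·R ≈ 977 × 1.45981 ≈ 1426.23 mg.

1426 mg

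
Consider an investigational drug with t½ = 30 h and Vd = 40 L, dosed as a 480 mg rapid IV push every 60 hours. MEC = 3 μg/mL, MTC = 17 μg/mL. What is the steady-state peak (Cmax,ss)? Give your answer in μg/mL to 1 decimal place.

τ = 60 h = 2 half-lives, so f = (1/2)^2 = 0.25.
Accumulation ratio R = 1/(1 − f) = 1/0.75 = 4/3.
Single-dose peak C₀ = D/Vd = 480/40 = 12 μg/mL.
Steady-state peak Cmax,ss = C₀·R = 12 × 4/3 ≈ 16.000 μg/mL.
Peak 16.0 μg/mL vs MTC 17 μg/mL: below toxic threshold.

16.0 μg/mL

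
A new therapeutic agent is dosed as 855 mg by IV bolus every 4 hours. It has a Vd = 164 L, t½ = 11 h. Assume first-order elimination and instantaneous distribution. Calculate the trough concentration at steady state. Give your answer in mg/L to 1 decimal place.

τ/t½ = 4/11 ≈ 0.36364, so fraction remaining f = (1/2)^(4/11) ≈ 0.7772.
At steady state, accumulation factor R = 1/(1 − e^(−kτ)) ≈ 4.4883.
Single-dose peak C₀ = D/Vd = 855/164 ≈ 5.213 mg/L.
Steady-state peak Cmax,ss = C₀·R ≈ 5.213 × 4.4883 ≈ 23.398 mg/L.
Steady-state trough Cmin,ss = Cmax,ss·f ≈ 23.398 × 0.7772 ≈ 18.185 mg/L.

18.2 mg/L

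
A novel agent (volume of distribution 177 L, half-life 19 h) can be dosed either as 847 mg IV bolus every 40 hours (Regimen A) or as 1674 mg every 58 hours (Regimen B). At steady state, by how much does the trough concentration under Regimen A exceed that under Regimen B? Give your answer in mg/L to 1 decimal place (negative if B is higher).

0.2 mg/L

Regimen A: f = (1/2)^(40/19) ≈ 0.2324; Cmin,ss = (847/177)·f/(1−f) ≈ 1.449 mg/L.
Regimen B: f = (1/2)^(58/19) ≈ 0.1205; Cmin,ss = (1674/177)·f/(1−f) ≈ 1.296 mg/L.
Difference ≈ 1.449 − 1.296 ≈ 0.153 mg/L.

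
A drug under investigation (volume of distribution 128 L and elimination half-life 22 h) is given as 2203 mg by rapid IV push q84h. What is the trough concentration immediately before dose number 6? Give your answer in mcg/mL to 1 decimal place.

f = (1/2)^(τ/t½) = (1/2)^(84/22) ≈ 0.0709.
C₀ = D/Vd = 2203/128 ≈ 17.211 mcg/mL.
Before the 6th dose, 5 doses have been given. Superposition: Cmin = C₀·(f + f² + … + f^5).
≈ 17.211 × (0.0709 + 0.0050 + 0.0004 + 0.0000 + 0.0000) ≈ 17.211 × 0.0763 ≈ 1.313 mcg/mL.

1.3 mcg/mL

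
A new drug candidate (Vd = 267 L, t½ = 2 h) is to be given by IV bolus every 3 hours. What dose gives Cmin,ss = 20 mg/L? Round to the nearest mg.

9764 mg

τ/t½ = 3/2 ≈ 1.5, so f = (1/2)^(3/2) ≈ 0.353553.
Cmin,ss = (D/Vd)·f/(1−f), so D = Cmin,ss·Vd·(1−f)/f.
D = 20 × 267 × (1−f)/f ≈ 20 × 267 × 1.82843 ≈ 9763.82 mg.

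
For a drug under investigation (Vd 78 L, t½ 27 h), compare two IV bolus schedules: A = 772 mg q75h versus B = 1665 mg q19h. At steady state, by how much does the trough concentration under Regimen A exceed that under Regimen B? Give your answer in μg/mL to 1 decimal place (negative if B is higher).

Regimen A: f = (1/2)^(75/27) ≈ 0.1458; Cmin,ss = (772/78)·f/(1−f) ≈ 1.689 μg/mL.
Regimen B: f = (1/2)^(19/27) ≈ 0.6140; Cmin,ss = (1665/78)·f/(1−f) ≈ 33.955 μg/mL.
Difference ≈ 1.689 − 33.955 ≈ -32.266 μg/mL.

-32.3 μg/mL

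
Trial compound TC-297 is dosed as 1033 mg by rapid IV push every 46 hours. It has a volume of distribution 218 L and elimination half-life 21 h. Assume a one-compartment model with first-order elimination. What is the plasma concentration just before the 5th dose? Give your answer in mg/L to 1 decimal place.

f = (1/2)^(τ/t½) = (1/2)^(46/21) ≈ 0.2191.
C₀ = D/Vd = 1033/218 ≈ 4.739 mg/L.
Before the 5th dose, 4 doses have been given. Superposition: Cmin = C₀·(f + f² + … + f^4).
≈ 4.739 × (0.2191 + 0.0480 + 0.0105 + 0.0023) ≈ 4.739 × 0.2799 ≈ 1.326 mg/L.

1.3 mg/L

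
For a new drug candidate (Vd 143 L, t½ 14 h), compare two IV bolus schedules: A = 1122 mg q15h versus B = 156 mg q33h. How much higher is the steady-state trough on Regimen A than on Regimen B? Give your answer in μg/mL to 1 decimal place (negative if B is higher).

6.9 μg/mL

Regimen A: f = (1/2)^(15/14) ≈ 0.4758; Cmin,ss = (1122/143)·f/(1−f) ≈ 7.122 μg/mL.
Regimen B: f = (1/2)^(33/14) ≈ 0.1952; Cmin,ss = (156/143)·f/(1−f) ≈ 0.265 μg/mL.
Difference ≈ 7.122 − 0.265 ≈ 6.857 μg/mL.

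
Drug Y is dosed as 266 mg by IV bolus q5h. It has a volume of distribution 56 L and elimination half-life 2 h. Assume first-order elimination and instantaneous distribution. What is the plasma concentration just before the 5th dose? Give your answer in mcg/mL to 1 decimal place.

1.0 mcg/mL

f = (1/2)^(τ/t½) = (1/2)^(5/2) ≈ 0.1768.
C₀ = D/Vd = 266/56 ≈ 4.750 mcg/mL.
Before the 5th dose, 4 doses have been given. Superposition: Cmin = C₀·(f + f² + … + f^4).
≈ 4.750 × (0.1768 + 0.0313 + 0.0055 + 0.0010) ≈ 4.750 × 0.2146 ≈ 1.019 mcg/mL.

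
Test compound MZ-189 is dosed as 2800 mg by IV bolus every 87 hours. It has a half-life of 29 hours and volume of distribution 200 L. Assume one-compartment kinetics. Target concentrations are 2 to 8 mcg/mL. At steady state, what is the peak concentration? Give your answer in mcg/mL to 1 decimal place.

The dosing interval is 3 half-lives, so f = 2^(−3) = 0.125.
At steady state, R = 1/(1 − 0.125) = 8/7.
Single-dose peak C₀ = D/Vd = 2800/200 = 14 mcg/mL.
Steady-state peak Cmax,ss = C₀·R = 14 × 8/7 ≈ 16.000 mcg/mL.
Peak 16.0 mcg/mL vs MTC 8 mcg/mL: exceeds toxic threshold.

16.0 mcg/mL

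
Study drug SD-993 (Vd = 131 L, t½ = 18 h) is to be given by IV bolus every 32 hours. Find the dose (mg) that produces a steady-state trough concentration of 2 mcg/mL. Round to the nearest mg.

τ/t½ = 32/18 ≈ 1.7778, so f = (1/2)^(32/18) ≈ 0.291632.
Cmin,ss = (D/Vd)·f/(1−f), so D = Cmin,ss·Vd·(1−f)/f.
D = 2 × 131 × (1−f)/f ≈ 2 × 131 × 2.42898 ≈ 636.39 mg.

636 mg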